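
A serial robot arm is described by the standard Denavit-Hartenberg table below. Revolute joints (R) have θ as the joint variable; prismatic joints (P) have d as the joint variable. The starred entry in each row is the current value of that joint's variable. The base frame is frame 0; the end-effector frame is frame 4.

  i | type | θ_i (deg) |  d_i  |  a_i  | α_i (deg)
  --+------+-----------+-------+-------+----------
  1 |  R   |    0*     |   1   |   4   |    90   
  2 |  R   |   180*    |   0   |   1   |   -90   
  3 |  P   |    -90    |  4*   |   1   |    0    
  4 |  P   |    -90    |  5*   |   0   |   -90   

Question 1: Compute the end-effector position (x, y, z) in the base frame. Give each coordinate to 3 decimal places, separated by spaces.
3.000 -1.000 -8.000

after link 1: o_1 = (4.0000, 0.0000, 1.0000)
after link 2: o_2 = (3.0000, 0.0000, 1.0000)
after link 3: o_3 = (3.0000, -1.0000, -3.0000)
after link 4: o_4 = (3.0000, -1.0000, -8.0000)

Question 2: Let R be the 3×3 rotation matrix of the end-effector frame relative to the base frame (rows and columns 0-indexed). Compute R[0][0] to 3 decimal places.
1.000

End-effector x-axis (col 0 of R) = (1.0000,-0.0000,-0.0000)
R[0][0] = 1.0000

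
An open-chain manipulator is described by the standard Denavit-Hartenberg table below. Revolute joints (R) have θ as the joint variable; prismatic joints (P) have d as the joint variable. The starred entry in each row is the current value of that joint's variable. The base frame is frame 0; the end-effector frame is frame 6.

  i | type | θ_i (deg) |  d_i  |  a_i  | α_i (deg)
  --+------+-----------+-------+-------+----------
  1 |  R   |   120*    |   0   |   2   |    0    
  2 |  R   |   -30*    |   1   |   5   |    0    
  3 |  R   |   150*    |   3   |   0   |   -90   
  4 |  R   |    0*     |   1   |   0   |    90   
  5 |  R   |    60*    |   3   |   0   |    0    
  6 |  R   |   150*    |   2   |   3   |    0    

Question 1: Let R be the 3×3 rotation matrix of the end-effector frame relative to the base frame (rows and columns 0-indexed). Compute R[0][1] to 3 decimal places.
-1.000

End-effector y-axis (col 1 of R) = (-1.0000,0.0000,0.0000)
R[0][1] = -1.0000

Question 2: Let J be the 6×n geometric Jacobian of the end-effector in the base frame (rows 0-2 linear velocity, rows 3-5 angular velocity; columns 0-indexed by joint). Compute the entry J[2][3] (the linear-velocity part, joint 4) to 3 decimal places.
axis z_3 = (0.8660,-0.5000,0.0000); lever o_n−o_3 = (0.8660,2.5000,5.0000)
cross product → J_v[:, 3] = (-2.5000,-4.3301,2.5981)
J_ω[:, 3] = z_3
entry J[2][3] = 2.5981

2.598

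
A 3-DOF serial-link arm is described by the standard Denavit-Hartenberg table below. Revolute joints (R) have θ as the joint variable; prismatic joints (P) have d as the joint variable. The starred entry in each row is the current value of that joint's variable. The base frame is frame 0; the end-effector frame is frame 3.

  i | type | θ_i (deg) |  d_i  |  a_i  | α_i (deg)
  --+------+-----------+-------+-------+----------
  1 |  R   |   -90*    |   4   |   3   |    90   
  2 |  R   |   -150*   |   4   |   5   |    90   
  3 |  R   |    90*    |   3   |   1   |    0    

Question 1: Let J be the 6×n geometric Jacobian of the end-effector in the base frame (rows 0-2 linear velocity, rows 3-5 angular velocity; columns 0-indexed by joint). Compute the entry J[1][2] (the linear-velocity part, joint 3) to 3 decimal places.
axis z_2 = (-0.0000,0.5000,0.8660); lever o_n−o_2 = (-1.0000,1.5000,2.5981)
cross product → J_v[:, 2] = (0.0000,-0.8660,0.5000)
J_ω[:, 2] = z_2
entry J[1][2] = -0.8660

-0.866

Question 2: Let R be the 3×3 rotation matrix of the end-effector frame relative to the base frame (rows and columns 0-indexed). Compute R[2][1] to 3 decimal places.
End-effector y-axis (col 1 of R) = (0.0000,-0.8660,0.5000)
R[2][1] = 0.5000

0.500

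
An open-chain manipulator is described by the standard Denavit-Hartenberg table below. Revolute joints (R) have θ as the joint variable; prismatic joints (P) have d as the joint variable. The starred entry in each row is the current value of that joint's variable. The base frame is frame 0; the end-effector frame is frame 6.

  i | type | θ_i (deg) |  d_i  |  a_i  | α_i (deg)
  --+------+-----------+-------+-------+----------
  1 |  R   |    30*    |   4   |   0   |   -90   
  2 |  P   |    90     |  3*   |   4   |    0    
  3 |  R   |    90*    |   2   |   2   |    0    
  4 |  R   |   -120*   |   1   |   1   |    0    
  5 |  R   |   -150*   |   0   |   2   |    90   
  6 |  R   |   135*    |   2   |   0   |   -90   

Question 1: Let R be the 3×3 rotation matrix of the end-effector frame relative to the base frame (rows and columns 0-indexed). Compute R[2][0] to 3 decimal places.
End-effector x-axis (col 0 of R) = (-0.3536,0.6124,-0.7071)
R[2][0] = -0.7071

-0.707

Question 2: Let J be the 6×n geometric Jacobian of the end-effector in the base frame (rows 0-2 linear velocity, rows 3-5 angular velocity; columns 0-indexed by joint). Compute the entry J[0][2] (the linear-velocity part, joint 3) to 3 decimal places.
0.982

axis z_2 = (-0.5000,0.8660,0.0000); lever o_n−o_2 = (-4.5311,0.8481,1.1340)
cross product → J_v[:, 2] = (0.9821,0.5670,3.5000)
J_ω[:, 2] = z_2
entry J[0][2] = 0.9821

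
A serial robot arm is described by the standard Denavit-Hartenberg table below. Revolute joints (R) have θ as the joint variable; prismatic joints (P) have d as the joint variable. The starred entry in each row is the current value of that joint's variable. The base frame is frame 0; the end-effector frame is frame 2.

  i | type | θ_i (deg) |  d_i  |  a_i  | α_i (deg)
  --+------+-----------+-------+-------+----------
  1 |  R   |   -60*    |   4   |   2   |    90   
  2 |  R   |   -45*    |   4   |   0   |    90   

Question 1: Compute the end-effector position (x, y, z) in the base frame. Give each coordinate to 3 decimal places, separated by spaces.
-2.464 -3.732 4.000

after link 1: o_1 = (1.0000, -1.7321, 4.0000)
after link 2: o_2 = (-2.4641, -3.7321, 4.0000)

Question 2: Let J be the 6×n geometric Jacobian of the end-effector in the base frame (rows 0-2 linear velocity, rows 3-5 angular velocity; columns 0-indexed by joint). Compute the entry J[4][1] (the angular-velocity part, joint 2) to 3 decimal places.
-0.500

axis z_1 = (-0.8660,-0.5000,0.0000); lever o_n−o_1 = (-3.4641,-2.0000,0.0000)
cross product → J_v[:, 1] = (0.0000,-0.0000,0.0000)
J_ω[:, 1] = z_1
entry J[4][1] = -0.5000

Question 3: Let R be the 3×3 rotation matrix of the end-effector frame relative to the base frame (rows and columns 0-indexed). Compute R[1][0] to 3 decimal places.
-0.612

End-effector x-axis (col 0 of R) = (0.3536,-0.6124,-0.7071)
R[1][0] = -0.6124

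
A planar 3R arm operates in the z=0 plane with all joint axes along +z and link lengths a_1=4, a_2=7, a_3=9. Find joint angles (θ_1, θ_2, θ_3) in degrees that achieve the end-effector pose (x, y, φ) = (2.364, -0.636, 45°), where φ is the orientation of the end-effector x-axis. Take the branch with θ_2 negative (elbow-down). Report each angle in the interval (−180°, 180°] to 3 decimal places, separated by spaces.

-59.489 -90.001 -165.510

wrist centre = target − a_3·(cos φ, sin φ) = (-4.0000, -7.0000)
cos θ_2 = (64.9991−4²−7²)/(2·4·7) = -0.0000; θ_2 = -90.0009° (elbow-down)
β = atan2(-7.0000,-4.0000) = -119.7448°; ψ = atan2(-7.0000,3.9999) = -60.2558°
θ_1 = β − ψ = -59.4890°
θ_3 = φ − θ_1 − θ_2 = -165.5101° (wrapped to (-180°,180°])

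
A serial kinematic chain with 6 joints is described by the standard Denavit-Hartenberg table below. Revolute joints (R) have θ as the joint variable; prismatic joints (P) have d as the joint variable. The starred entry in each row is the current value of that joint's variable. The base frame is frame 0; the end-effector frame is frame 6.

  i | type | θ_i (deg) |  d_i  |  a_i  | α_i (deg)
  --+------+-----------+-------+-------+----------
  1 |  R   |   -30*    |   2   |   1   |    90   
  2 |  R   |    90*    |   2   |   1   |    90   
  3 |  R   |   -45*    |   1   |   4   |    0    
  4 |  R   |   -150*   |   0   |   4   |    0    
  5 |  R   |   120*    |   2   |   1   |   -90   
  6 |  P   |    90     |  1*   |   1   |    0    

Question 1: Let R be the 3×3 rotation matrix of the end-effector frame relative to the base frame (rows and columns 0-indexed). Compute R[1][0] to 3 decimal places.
End-effector x-axis (col 0 of R) = (-0.8660,0.5000,0.0000)
R[1][0] = 0.5000

0.500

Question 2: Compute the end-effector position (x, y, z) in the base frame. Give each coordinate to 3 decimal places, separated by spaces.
2.848 -1.067 3.189

after link 1: o_1 = (0.8660, -0.5000, 2.0000)
after link 2: o_2 = (-0.1340, -2.2321, 3.0000)
after link 3: o_3 = (2.1463, -0.2826, 5.8284)
after link 4: o_4 = (1.6286, -1.1791, 1.9647)
after link 5: o_5 = (3.8436, -1.3426, 2.2235)
after link 6: o_6 = (2.8482, -1.0668, 3.1895)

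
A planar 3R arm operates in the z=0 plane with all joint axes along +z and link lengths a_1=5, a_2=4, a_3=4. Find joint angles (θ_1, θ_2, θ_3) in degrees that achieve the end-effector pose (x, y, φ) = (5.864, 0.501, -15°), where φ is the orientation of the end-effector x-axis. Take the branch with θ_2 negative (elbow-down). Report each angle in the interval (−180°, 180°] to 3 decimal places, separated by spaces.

90.004 -149.993 44.989

wrist centre = target − a_3·(cos φ, sin φ) = (2.0003, 1.5363)
cos θ_2 = (6.3613−5²−4²)/(2·5·4) = -0.8660; θ_2 = -149.9933° (elbow-down)
β = atan2(1.5363,2.0003) = 37.5251°; ψ = atan2(-2.0004,1.5361) = -52.4790°
θ_1 = β − ψ = 90.0041°
θ_3 = φ − θ_1 − θ_2 = 44.9892° (wrapped to (-180°,180°])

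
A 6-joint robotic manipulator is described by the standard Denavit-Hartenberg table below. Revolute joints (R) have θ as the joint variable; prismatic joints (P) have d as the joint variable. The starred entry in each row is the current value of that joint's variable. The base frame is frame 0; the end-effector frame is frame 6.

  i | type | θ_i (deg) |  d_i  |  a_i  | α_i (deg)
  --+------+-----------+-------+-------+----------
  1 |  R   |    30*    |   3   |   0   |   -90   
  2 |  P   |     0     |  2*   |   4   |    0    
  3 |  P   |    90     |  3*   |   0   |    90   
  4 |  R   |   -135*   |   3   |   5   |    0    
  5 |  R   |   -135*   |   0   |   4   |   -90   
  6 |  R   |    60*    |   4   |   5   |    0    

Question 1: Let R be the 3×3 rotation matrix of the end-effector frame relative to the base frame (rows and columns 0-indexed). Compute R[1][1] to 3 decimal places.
End-effector y-axis (col 1 of R) = (-0.0000,-1.0000,-0.0000)
R[1][1] = -1.0000

-1.000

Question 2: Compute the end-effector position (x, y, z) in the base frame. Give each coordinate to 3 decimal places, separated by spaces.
after link 1: o_1 = (0.0000, 0.0000, 3.0000)
after link 2: o_2 = (2.4641, 3.7321, 3.0000)
after link 3: o_3 = (0.9641, 6.3301, 3.0000)
after link 4: o_4 = (5.3299, 4.7683, 6.5355)
after link 5: o_5 = (3.3299, 8.2324, 6.5355)
after link 6: o_6 = (-1.6701, 8.2324, 10.5355)

-1.670 8.232 10.536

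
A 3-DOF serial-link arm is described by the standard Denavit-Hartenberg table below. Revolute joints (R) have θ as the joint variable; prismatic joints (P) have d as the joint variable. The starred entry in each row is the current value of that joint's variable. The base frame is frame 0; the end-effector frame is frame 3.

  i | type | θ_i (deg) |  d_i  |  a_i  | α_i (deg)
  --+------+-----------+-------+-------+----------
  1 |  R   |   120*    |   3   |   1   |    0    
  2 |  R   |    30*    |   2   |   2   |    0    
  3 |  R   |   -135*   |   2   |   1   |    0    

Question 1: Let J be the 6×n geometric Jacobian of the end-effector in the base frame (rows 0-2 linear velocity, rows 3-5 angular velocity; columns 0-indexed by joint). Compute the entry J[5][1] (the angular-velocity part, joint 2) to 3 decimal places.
axis z_1 = (0.0000,0.0000,1.0000); lever o_n−o_1 = (-0.7661,1.2588,4.0000)
cross product → J_v[:, 1] = (-1.2588,-0.7661,0.0000)
J_ω[:, 1] = z_1
entry J[5][1] = 1.0000

1.000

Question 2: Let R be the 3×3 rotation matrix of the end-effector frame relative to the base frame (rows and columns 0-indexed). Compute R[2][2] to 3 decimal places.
1.000

End-effector z-axis (col 2 of R) = (0.0000,0.0000,1.0000)
R[2][2] = 1.0000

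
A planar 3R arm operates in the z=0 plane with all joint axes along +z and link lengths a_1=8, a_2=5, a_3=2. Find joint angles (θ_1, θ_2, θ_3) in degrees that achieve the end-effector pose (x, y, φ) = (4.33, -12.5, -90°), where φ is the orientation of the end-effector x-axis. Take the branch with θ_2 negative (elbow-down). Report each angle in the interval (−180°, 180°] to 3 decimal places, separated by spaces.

wrist centre = target − a_3·(cos φ, sin φ) = (4.3300, -10.5000)
cos θ_2 = (128.9989−8²−5²)/(2·8·5) = 0.5000; θ_2 = -60.0009° (elbow-down)
β = atan2(-10.5000,4.3300) = -67.5897°; ψ = atan2(-4.3302,10.4999) = -22.4112°
θ_1 = β − ψ = -45.1785°
θ_3 = φ − θ_1 − θ_2 = 15.1794° (wrapped to (-180°,180°])

-45.178 -60.001 15.179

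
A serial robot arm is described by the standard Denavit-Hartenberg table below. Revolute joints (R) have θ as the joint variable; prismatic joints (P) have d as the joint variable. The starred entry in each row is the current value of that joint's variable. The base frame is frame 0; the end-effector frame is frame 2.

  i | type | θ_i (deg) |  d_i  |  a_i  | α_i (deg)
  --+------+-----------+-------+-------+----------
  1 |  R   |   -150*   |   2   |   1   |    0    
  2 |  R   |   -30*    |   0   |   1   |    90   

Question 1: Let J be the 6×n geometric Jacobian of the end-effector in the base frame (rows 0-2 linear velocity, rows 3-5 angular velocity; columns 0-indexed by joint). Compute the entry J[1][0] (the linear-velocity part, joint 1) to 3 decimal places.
-1.866

axis z_0 = ẑ; lever o_n−o_0 = (-1.8660,-0.5000,2.0000)
cross product → J_v[:, 0] = (0.5000,-1.8660,0.0000)
J_ω[:, 0] = z_0
entry J[1][0] = -1.8660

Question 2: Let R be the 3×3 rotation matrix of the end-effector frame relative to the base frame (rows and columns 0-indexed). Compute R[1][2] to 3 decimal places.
End-effector z-axis (col 2 of R) = (0.0000,1.0000,0.0000)
R[1][2] = 1.0000

1.000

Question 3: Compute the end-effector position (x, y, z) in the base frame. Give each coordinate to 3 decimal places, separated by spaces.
after link 1: o_1 = (-0.8660, -0.5000, 2.0000)
after link 2: o_2 = (-1.8660, -0.5000, 2.0000)

-1.866 -0.500 2.000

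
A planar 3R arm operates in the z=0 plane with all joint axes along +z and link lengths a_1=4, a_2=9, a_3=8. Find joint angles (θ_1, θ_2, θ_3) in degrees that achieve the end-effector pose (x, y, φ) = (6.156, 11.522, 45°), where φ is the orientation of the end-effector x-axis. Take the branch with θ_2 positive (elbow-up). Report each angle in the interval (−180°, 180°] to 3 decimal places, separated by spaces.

wrist centre = target − a_3·(cos φ, sin φ) = (0.4991, 5.8651)
cos θ_2 = (34.6491−4²−9²)/(2·4·9) = -0.8660; θ_2 = 149.9954° (elbow-up)
β = atan2(5.8651,0.4991) = 85.1356°; ψ = atan2(4.5006,-3.7939) = 130.1297°
θ_1 = β − ψ = -44.9940°
θ_3 = φ − θ_1 − θ_2 = -60.0014° (wrapped to (-180°,180°])

-44.994 149.995 -60.001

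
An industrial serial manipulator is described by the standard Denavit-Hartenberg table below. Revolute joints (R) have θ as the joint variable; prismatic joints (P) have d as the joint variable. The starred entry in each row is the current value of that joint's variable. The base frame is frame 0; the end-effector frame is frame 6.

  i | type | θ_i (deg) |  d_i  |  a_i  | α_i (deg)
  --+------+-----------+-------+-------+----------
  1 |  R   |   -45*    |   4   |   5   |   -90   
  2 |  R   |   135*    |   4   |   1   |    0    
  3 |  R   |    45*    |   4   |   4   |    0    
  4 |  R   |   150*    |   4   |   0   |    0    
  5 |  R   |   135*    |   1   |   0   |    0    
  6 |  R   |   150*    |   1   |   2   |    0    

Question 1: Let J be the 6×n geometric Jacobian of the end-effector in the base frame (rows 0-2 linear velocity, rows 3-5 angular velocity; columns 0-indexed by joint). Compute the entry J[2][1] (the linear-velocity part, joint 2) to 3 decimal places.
5.225

axis z_1 = (0.7071,0.7071,0.0000); lever o_n−o_1 = (6.2050,13.5939,1.2247)
cross product → J_v[:, 1] = (0.8660,-0.8660,5.2247)
J_ω[:, 1] = z_1
entry J[2][1] = 5.2247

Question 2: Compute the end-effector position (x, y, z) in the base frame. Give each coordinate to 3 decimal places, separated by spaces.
9.741 10.058 5.225

after link 1: o_1 = (3.5355, -3.5355, 4.0000)
after link 2: o_2 = (5.8640, -0.2071, 3.2929)
after link 3: o_3 = (5.8640, 5.4497, 3.2929)
after link 4: o_4 = (8.6924, 8.2782, 3.2929)
after link 5: o_5 = (9.3995, 8.9853, 3.2929)
after link 6: o_6 = (9.7406, 10.0584, 5.2247)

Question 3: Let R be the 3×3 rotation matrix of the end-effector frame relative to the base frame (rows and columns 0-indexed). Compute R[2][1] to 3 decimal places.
0.259

End-effector y-axis (col 1 of R) = (0.6830,-0.6830,0.2588)
R[2][1] = 0.2588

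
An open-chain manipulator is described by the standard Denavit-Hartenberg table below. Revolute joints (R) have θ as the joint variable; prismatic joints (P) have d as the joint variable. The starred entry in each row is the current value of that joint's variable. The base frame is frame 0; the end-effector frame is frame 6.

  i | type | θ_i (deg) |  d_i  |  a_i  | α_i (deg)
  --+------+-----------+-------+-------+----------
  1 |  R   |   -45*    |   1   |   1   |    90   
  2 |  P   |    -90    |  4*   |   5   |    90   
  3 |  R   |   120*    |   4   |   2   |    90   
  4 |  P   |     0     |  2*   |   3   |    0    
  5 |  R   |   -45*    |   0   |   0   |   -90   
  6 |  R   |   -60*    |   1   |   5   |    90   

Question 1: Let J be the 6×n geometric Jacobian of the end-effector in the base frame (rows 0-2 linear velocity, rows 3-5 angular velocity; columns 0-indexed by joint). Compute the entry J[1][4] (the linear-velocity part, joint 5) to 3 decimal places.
axis z_4 = (-0.3536,-0.3536,-0.8660); lever o_n−o_4 = (-2.2965,-3.7965,-2.5126)
cross product → J_v[:, 4] = (-2.3995,1.1005,0.5303)
J_ω[:, 4] = z_4
entry J[1][4] = 1.1005

1.100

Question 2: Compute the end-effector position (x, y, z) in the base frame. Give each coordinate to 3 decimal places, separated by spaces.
after link 1: o_1 = (0.7071, -0.7071, 1.0000)
after link 2: o_2 = (-2.1213, -3.5355, -4.0000)
after link 3: o_3 = (-6.1745, -1.9319, -3.0000)
after link 4: o_4 = (-8.7187, -4.4761, -3.2321)
after link 5: o_5 = (-8.7187, -4.4761, -3.2321)
after link 6: o_6 = (-11.0152, -8.2726, -5.7446)

-11.015 -8.273 -5.745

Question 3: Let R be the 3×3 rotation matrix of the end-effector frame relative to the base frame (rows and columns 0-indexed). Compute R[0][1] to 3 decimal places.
-0.933

End-effector y-axis (col 1 of R) = (-0.9330,0.0670,0.3536)
R[0][1] = -0.9330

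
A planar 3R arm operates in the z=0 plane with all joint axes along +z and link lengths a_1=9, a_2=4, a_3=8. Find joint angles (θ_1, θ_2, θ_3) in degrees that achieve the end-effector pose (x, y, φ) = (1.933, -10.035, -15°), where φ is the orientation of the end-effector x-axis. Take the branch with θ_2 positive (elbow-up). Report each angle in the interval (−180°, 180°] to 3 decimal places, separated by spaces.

wrist centre = target − a_3·(cos φ, sin φ) = (-5.7944, -7.9644)
cos θ_2 = (97.0076−9²−4²)/(2·9·4) = 0.0001; θ_2 = 89.9940° (elbow-up)
β = atan2(-7.9644,-5.7944) = -126.0372°; ψ = atan2(4.0000,9.0004) = 23.9615°
θ_1 = β − ψ = -149.9987°
θ_3 = φ − θ_1 − θ_2 = 45.0047° (wrapped to (-180°,180°])

-149.999 89.994 45.005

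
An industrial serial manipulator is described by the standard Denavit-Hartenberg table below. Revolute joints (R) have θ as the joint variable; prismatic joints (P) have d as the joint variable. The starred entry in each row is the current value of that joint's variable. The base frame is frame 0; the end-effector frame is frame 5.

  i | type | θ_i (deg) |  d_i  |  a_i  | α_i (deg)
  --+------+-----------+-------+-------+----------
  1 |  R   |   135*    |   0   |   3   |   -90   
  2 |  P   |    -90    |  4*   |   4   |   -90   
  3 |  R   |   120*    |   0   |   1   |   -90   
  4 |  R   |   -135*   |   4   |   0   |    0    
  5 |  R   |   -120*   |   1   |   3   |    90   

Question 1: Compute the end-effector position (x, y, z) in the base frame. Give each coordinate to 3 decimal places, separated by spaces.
after link 1: o_1 = (-2.1213, 2.1213, 0.0000)
after link 2: o_2 = (-4.9497, -0.7071, 4.0000)
after link 3: o_3 = (-4.3374, -0.0947, 3.5000)
after link 4: o_4 = (-5.7516, -1.5089, 0.0359)
after link 5: o_5 = (-4.5316, -4.3870, -0.4419)

-4.532 -4.387 -0.442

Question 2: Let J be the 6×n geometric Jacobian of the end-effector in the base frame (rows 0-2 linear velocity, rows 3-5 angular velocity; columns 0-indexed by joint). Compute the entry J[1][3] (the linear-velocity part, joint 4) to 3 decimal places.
axis z_3 = (-0.3536,-0.3536,-0.8660); lever o_n−o_3 = (-0.1942,-4.2923,-3.9419)
cross product → J_v[:, 3] = (-2.3236,-1.2255,1.4489)
J_ω[:, 3] = z_3
entry J[1][3] = -1.2255

-1.225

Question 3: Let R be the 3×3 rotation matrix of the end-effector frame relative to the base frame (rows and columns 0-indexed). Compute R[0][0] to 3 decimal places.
End-effector x-axis (col 0 of R) = (0.5245,-0.8415,0.1294)
R[0][0] = 0.5245

0.525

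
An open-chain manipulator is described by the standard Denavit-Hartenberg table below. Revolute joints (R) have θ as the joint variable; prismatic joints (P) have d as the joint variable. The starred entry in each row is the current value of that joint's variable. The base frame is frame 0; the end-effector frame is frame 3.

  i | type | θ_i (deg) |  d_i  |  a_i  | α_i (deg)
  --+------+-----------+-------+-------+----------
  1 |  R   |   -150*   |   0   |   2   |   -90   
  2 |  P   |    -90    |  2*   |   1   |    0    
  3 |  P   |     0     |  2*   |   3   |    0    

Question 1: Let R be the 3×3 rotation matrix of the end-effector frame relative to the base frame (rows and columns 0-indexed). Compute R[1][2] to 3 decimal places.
End-effector z-axis (col 2 of R) = (0.5000,-0.8660,0.0000)
R[1][2] = -0.8660

-0.866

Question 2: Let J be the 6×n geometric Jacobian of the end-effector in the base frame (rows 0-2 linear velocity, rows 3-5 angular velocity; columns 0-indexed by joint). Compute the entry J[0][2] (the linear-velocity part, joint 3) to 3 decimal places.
0.500

prismatic axis z_2 = (0.5000,-0.8660,0.0000)
J_v[:, 2] = z_2; J_ω[:, 2] = (0,0,0)
entry J[0][2] = 0.5000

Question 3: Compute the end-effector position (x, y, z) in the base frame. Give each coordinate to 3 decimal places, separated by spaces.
after link 1: o_1 = (-1.7321, -1.0000, 0.0000)
after link 2: o_2 = (-0.7321, -2.7321, 1.0000)
after link 3: o_3 = (0.2679, -4.4641, 4.0000)

0.268 -4.464 4.000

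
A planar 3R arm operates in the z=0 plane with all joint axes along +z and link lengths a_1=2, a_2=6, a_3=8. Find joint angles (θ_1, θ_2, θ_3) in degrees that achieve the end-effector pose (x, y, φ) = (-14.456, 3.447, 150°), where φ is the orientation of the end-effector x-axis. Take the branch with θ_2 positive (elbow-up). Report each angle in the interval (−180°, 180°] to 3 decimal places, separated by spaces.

150.008 44.990 -44.998

wrist centre = target − a_3·(cos φ, sin φ) = (-7.5278, -0.5530)
cos θ_2 = (56.9735−2²−6²)/(2·2·6) = 0.7072; θ_2 = 44.9900° (elbow-up)
β = atan2(-0.5530,-7.5278) = -175.7985°; ψ = atan2(4.2419,6.2434) = 34.1931°
θ_1 = β − ψ = -209.9916°
θ_3 = φ − θ_1 − θ_2 = -44.9983° (wrapped to (-180°,180°])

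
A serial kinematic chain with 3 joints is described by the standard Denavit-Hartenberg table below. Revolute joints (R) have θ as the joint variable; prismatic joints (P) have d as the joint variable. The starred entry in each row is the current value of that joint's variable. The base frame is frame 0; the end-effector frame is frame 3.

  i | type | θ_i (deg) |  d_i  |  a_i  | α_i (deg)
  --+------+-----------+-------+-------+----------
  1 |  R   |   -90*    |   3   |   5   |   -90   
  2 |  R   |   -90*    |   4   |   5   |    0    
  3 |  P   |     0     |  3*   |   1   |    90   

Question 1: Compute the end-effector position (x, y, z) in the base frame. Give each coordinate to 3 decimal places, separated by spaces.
after link 1: o_1 = (0.0000, -5.0000, 3.0000)
after link 2: o_2 = (4.0000, -5.0000, 8.0000)
after link 3: o_3 = (7.0000, -5.0000, 9.0000)

7.000 -5.000 9.000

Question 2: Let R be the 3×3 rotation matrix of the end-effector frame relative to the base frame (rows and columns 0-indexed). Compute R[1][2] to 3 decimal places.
End-effector z-axis (col 2 of R) = (0.0000,1.0000,0.0000)
R[1][2] = 1.0000

1.000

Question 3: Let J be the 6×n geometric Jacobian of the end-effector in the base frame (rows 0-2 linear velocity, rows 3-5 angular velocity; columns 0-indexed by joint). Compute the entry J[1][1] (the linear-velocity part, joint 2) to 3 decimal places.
axis z_1 = (1.0000,0.0000,0.0000); lever o_n−o_1 = (7.0000,0.0000,6.0000)
cross product → J_v[:, 1] = (0.0000,-6.0000,-0.0000)
J_ω[:, 1] = z_1
entry J[1][1] = -6.0000

-6.000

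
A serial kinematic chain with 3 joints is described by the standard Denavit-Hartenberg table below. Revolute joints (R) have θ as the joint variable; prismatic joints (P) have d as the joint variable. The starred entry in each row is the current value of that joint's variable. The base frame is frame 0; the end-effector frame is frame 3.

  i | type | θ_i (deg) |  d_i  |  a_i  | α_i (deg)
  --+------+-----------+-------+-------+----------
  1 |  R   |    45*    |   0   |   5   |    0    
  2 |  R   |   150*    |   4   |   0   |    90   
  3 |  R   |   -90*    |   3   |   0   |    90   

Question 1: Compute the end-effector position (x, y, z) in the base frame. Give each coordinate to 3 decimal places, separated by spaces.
after link 1: o_1 = (3.5355, 3.5355, 0.0000)
after link 2: o_2 = (3.5355, 3.5355, 4.0000)
after link 3: o_3 = (2.7591, 6.4333, 4.0000)

2.759 6.433 4.000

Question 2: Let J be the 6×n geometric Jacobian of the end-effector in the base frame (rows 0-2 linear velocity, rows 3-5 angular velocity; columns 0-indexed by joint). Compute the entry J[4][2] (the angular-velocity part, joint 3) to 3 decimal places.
axis z_2 = (-0.2588,0.9659,0.0000); lever o_n−o_2 = (-0.7765,2.8978,0.0000)
cross product → J_v[:, 2] = (-0.0000,-0.0000,0.0000)
J_ω[:, 2] = z_2
entry J[4][2] = 0.9659

0.966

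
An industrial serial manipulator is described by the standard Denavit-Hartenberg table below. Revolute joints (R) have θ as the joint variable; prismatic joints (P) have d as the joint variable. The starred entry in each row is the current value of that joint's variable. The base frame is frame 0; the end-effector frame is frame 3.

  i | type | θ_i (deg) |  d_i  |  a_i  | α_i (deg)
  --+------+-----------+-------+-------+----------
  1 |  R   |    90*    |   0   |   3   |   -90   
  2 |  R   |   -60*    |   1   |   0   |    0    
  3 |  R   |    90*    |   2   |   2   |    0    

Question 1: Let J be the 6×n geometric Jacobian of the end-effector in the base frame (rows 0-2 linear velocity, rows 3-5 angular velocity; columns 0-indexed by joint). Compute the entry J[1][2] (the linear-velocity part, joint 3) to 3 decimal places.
-1.000

axis z_2 = (-1.0000,0.0000,0.0000); lever o_n−o_2 = (-2.0000,1.7321,-1.0000)
cross product → J_v[:, 2] = (-0.0000,-1.0000,-1.7321)
J_ω[:, 2] = z_2
entry J[1][2] = -1.0000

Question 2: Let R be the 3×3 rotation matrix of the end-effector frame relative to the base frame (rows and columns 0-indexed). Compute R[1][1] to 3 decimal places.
End-effector y-axis (col 1 of R) = (-0.0000,-0.5000,-0.8660)
R[1][1] = -0.5000

-0.500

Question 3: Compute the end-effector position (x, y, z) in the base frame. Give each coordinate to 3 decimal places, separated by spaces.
-3.000 4.732 -1.000

after link 1: o_1 = (0.0000, 3.0000, 0.0000)
after link 2: o_2 = (-1.0000, 3.0000, 0.0000)
after link 3: o_3 = (-3.0000, 4.7321, -1.0000)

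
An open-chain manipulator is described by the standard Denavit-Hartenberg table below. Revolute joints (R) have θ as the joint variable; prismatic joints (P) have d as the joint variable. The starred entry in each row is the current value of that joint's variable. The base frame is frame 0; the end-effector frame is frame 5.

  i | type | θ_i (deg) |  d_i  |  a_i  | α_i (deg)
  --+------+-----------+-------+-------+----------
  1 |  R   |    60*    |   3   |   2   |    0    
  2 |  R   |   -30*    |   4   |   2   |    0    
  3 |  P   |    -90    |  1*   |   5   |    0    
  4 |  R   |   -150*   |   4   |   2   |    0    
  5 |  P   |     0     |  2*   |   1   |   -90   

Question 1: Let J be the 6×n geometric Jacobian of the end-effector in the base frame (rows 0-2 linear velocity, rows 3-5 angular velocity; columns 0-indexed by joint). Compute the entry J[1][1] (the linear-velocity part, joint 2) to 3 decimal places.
axis z_1 = (0.0000,0.0000,1.0000); lever o_n−o_1 = (1.6340,-1.8301,11.0000)
cross product → J_v[:, 1] = (1.8301,1.6340,-0.0000)
J_ω[:, 1] = z_1
entry J[1][1] = 1.6340

1.634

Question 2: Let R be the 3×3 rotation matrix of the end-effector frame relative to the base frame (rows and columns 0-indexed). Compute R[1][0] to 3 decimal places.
0.500

End-effector x-axis (col 0 of R) = (-0.8660,0.5000,0.0000)
R[1][0] = 0.5000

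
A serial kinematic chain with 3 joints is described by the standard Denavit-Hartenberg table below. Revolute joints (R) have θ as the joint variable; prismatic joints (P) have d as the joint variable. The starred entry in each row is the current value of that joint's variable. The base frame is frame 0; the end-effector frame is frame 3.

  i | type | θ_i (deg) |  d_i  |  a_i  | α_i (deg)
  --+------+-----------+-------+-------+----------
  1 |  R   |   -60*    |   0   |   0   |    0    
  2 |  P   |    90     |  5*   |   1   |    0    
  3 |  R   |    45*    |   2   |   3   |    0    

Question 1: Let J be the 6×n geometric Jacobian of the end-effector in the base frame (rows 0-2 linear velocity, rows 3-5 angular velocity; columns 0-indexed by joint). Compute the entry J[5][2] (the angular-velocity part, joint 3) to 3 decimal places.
1.000

axis z_2 = (0.0000,0.0000,1.0000); lever o_n−o_2 = (0.7765,2.8978,2.0000)
cross product → J_v[:, 2] = (-2.8978,0.7765,0.0000)
J_ω[:, 2] = z_2
entry J[5][2] = 1.0000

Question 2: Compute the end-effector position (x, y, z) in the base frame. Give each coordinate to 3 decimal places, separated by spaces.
1.642 3.398 7.000

after link 1: o_1 = (0.0000, 0.0000, 0.0000)
after link 2: o_2 = (0.8660, 0.5000, 5.0000)
after link 3: o_3 = (1.6425, 3.3978, 7.0000)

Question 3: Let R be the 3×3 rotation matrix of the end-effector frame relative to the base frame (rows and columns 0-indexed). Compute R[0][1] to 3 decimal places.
-0.966

End-effector y-axis (col 1 of R) = (-0.9659,0.2588,0.0000)
R[0][1] = -0.9659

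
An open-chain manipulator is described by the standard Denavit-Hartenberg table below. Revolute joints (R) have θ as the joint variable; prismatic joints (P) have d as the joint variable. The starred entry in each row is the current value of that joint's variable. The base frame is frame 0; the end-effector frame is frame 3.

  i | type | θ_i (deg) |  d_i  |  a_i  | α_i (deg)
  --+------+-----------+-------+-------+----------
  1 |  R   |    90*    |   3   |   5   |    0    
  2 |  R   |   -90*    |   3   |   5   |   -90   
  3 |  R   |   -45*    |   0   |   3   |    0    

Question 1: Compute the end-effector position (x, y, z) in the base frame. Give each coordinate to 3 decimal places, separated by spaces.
after link 1: o_1 = (0.0000, 5.0000, 3.0000)
after link 2: o_2 = (5.0000, 5.0000, 6.0000)
after link 3: o_3 = (7.1213, 5.0000, 8.1213)

7.121 5.000 8.121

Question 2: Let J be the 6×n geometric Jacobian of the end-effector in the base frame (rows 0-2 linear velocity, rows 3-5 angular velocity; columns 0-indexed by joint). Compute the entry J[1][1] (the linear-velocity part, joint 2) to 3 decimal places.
axis z_1 = (0.0000,0.0000,1.0000); lever o_n−o_1 = (7.1213,0.0000,5.1213)
cross product → J_v[:, 1] = (0.0000,7.1213,0.0000)
J_ω[:, 1] = z_1
entry J[1][1] = 7.1213

7.121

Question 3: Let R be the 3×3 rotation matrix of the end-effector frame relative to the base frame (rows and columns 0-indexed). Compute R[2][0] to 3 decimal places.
End-effector x-axis (col 0 of R) = (0.7071,-0.0000,0.7071)
R[2][0] = 0.7071

0.707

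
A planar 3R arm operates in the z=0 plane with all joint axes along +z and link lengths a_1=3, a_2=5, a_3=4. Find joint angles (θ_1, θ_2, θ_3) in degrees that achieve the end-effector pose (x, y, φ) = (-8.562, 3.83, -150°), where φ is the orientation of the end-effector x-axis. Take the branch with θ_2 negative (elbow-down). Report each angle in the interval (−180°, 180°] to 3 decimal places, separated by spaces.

150.008 -30.013 90.005

wrist centre = target − a_3·(cos φ, sin φ) = (-5.0979, 5.8300)
cos θ_2 = (59.9775−3²−5²)/(2·3·5) = 0.8659; θ_2 = -30.0126° (elbow-down)
β = atan2(5.8300,-5.0979) = 131.1673°; ψ = atan2(-2.5010,7.3296) = -18.8403°
θ_1 = β − ψ = 150.0076°
θ_3 = φ − θ_1 − θ_2 = 90.0050° (wrapped to (-180°,180°])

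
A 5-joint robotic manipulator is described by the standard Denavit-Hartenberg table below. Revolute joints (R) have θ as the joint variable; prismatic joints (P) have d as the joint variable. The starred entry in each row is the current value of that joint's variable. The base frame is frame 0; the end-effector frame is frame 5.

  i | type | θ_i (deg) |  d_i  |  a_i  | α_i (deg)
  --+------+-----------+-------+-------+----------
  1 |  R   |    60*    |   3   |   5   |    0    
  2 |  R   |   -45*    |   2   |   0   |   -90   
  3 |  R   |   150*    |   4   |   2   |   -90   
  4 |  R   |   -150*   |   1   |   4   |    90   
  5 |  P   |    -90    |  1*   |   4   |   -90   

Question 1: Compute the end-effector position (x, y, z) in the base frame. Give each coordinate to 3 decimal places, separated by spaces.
4.263 10.118 3.384

after link 1: o_1 = (2.5000, 4.3301, 3.0000)
after link 2: o_2 = (2.5000, 4.3301, 5.0000)
after link 3: o_3 = (-0.2083, 7.7455, 4.0000)
after link 4: o_4 = (1.6889, 10.3244, 6.5981)
after link 5: o_5 = (4.2631, 10.1176, 3.3840)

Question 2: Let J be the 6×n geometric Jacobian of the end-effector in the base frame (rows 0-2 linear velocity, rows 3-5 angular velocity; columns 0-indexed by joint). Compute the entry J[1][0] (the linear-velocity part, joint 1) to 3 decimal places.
axis z_0 = ẑ; lever o_n−o_0 = (4.2631,10.1176,3.3840)
cross product → J_v[:, 0] = (-10.1176,4.2631,0.0000)
J_ω[:, 0] = z_0
entry J[1][0] = 4.2631

4.263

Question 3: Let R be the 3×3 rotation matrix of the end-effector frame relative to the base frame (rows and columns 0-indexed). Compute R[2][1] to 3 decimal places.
End-effector y-axis (col 1 of R) = (-0.6424,0.7244,-0.2500)
R[2][1] = -0.2500

-0.250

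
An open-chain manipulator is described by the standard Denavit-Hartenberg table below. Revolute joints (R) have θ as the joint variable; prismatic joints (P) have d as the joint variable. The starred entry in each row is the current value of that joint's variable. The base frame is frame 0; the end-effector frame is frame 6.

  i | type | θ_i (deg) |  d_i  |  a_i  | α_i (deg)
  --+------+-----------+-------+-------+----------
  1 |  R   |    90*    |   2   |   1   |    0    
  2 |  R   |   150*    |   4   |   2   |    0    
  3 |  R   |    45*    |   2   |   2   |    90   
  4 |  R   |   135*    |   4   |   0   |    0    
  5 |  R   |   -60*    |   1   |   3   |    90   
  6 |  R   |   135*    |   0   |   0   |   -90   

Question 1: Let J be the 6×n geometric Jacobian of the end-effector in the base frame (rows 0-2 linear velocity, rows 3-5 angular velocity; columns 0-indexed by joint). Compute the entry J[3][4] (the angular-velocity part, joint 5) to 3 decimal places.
-0.966

axis z_4 = (-0.9659,-0.2588,0.0000); lever o_n−o_4 = (-0.7650,-1.0088,2.8978)
cross product → J_v[:, 4] = (-0.7500,2.7990,0.7765)
J_ω[:, 4] = z_4
entry J[3][4] = -0.9659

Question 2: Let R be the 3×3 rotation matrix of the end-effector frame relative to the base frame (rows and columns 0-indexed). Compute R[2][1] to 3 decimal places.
0.259

End-effector y-axis (col 1 of R) = (-0.2500,0.9330,0.2588)
R[2][1] = 0.2588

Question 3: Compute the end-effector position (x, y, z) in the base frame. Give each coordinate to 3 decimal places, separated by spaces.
-5.111 -4.708 10.898

after link 1: o_1 = (0.0000, 1.0000, 2.0000)
after link 2: o_2 = (-1.0000, -0.7321, 6.0000)
after link 3: o_3 = (-0.4824, -2.6639, 8.0000)
after link 4: o_4 = (-4.3461, -3.6992, 8.0000)
after link 5: o_5 = (-5.1110, -4.7080, 10.8978)
after link 6: o_6 = (-5.1110, -4.7080, 10.8978)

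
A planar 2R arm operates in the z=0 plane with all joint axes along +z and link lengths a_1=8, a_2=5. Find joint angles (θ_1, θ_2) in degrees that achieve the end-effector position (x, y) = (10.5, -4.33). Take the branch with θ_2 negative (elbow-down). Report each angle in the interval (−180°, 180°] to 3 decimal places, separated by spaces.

0.001 -60.001

cos θ_2 = (128.9989−8²−5²)/(2·8·5) = 0.5000; θ_2 = -60.0009° (elbow-down)
β = atan2(-4.3300,10.5000) = -22.4103°; ψ = atan2(-4.3302,10.4999) = -22.4112°
θ_1 = β − ψ = 0.0009°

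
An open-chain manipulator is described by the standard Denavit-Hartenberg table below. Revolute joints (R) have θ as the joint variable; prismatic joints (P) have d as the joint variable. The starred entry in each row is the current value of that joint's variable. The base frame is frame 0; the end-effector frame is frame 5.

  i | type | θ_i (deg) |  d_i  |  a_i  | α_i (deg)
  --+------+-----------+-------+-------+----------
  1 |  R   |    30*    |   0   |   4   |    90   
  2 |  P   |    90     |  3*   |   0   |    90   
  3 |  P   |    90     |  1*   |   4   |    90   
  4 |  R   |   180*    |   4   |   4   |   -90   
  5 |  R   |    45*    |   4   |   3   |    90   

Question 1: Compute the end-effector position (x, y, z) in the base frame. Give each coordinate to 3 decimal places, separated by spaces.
after link 1: o_1 = (3.4641, 2.0000, 0.0000)
after link 2: o_2 = (4.9641, -0.5981, 0.0000)
after link 3: o_3 = (7.8301, -3.5622, 0.0000)
after link 4: o_4 = (5.8301, -0.0981, 4.0000)
after link 5: o_5 = (1.3054, -0.2610, 1.8787)

1.305 -0.261 1.879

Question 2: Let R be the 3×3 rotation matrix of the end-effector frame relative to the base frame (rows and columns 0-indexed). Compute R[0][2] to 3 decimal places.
-0.354

End-effector z-axis (col 2 of R) = (-0.3536,0.6124,0.7071)
R[0][2] = -0.3536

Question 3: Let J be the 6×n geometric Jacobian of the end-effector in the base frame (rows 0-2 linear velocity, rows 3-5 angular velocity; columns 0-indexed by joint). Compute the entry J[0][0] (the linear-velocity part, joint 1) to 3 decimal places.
0.261

axis z_0 = ẑ; lever o_n−o_0 = (1.3054,-0.2610,1.8787)
cross product → J_v[:, 0] = (0.2610,1.3054,-0.0000)
J_ω[:, 0] = z_0
entry J[0][0] = 0.2610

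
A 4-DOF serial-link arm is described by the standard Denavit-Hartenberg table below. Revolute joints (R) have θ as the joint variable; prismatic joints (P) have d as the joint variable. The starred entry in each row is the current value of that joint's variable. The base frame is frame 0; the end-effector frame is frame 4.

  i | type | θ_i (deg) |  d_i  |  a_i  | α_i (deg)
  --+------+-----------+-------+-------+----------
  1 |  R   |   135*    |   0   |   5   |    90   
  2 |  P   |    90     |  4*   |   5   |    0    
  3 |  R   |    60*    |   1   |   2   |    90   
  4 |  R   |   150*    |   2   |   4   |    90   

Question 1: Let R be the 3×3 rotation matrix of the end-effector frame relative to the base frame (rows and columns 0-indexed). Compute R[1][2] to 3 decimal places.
0.306

End-effector z-axis (col 2 of R) = (0.9186,0.3062,0.2500)
R[1][2] = 0.3062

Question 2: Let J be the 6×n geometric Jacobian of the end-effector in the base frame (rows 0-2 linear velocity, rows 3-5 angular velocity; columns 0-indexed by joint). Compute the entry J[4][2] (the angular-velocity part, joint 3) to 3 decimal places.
0.707

axis z_2 = (0.7071,0.7071,0.0000); lever o_n−o_2 = (0.5176,3.7250,1.0000)
cross product → J_v[:, 2] = (0.7071,-0.7071,2.2679)
J_ω[:, 2] = z_2
entry J[4][2] = 0.7071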